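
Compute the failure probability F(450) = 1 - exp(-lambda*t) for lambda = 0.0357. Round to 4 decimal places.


lambda = 0.0357, t = 450
lambda * t = 16.065
exp(-16.065) = 0.0
F(t) = 1 - 0.0
F(t) = 1.0

1.0


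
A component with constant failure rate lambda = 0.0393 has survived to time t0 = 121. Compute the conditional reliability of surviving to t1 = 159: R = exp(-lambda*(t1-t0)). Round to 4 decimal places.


lambda = 0.0393
t0 = 121, t1 = 159
t1 - t0 = 38
lambda * (t1-t0) = 0.0393 * 38 = 1.4934
R = exp(-1.4934)
R = 0.2246

0.2246


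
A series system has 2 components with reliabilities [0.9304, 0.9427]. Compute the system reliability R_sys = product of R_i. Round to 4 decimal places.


Components: [0.9304, 0.9427]
After component 1 (R=0.9304): product = 0.9304
After component 2 (R=0.9427): product = 0.8771
R_sys = 0.8771

0.8771


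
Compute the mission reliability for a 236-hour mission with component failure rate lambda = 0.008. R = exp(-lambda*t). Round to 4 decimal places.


lambda = 0.008
mission_time = 236
lambda * t = 0.008 * 236 = 1.888
R = exp(-1.888)
R = 0.1514

0.1514


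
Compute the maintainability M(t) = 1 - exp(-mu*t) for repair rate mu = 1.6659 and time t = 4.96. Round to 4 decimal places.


mu = 1.6659, t = 4.96
mu * t = 1.6659 * 4.96 = 8.2629
exp(-8.2629) = 0.0003
M(t) = 1 - 0.0003
M(t) = 0.9997

0.9997


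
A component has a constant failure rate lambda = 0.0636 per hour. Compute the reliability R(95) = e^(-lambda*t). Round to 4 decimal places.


lambda = 0.0636
t = 95
lambda * t = 6.042
R(t) = e^(-6.042)
R(t) = 0.0024

0.0024


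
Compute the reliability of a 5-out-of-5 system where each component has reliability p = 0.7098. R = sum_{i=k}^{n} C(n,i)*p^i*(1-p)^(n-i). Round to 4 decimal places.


k = 5, n = 5, p = 0.7098
i=5: C(5,5)=1 * 0.7098^5 * 0.2902^0 = 0.1802
R = sum of terms = 0.1802

0.1802


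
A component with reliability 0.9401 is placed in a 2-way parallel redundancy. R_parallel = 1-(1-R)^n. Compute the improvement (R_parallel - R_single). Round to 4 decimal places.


R_single = 0.9401, n = 2
1 - R_single = 0.0599
(1 - R_single)^n = 0.0599^2 = 0.0036
R_parallel = 1 - 0.0036 = 0.9964
Improvement = 0.9964 - 0.9401
Improvement = 0.0563

0.0563


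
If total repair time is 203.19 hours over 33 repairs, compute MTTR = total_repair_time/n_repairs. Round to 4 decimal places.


total_repair_time = 203.19
n_repairs = 33
MTTR = 203.19 / 33
MTTR = 6.1573

6.1573


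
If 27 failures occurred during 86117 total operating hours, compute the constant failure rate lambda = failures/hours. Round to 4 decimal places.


failures = 27
total_hours = 86117
lambda = 27 / 86117
lambda = 0.0003

0.0003


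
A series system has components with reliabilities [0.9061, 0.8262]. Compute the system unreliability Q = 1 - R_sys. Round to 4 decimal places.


Components: [0.9061, 0.8262]
After component 1: product = 0.9061
After component 2: product = 0.7486
R_sys = 0.7486
Q = 1 - 0.7486 = 0.2514

0.2514


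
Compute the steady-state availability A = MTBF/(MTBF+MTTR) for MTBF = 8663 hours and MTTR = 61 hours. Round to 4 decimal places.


MTBF = 8663
MTTR = 61
MTBF + MTTR = 8724
A = 8663 / 8724
A = 0.993

0.993


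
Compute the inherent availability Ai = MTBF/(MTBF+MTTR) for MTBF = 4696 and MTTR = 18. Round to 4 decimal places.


MTBF = 4696
MTTR = 18
MTBF + MTTR = 4714
Ai = 4696 / 4714
Ai = 0.9962

0.9962


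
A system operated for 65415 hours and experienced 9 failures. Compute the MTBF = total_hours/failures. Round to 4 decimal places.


total_hours = 65415
failures = 9
MTBF = 65415 / 9
MTBF = 7268.3333

7268.3333


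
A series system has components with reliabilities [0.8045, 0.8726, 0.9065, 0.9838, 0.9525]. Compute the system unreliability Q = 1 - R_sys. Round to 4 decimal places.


Components: [0.8045, 0.8726, 0.9065, 0.9838, 0.9525]
After component 1: product = 0.8045
After component 2: product = 0.702
After component 3: product = 0.6364
After component 4: product = 0.6261
After component 5: product = 0.5963
R_sys = 0.5963
Q = 1 - 0.5963 = 0.4037

0.4037


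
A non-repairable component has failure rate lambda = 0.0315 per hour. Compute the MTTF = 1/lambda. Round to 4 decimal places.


lambda = 0.0315
MTTF = 1 / 0.0315
MTTF = 31.746

31.746


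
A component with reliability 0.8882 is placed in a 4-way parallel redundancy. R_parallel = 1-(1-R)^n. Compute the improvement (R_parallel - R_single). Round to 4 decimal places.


R_single = 0.8882, n = 4
1 - R_single = 0.1118
(1 - R_single)^n = 0.1118^4 = 0.0002
R_parallel = 1 - 0.0002 = 0.9998
Improvement = 0.9998 - 0.8882
Improvement = 0.1116

0.1116


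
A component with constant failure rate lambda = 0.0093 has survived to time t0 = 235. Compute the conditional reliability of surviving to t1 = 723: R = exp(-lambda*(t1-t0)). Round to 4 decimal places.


lambda = 0.0093
t0 = 235, t1 = 723
t1 - t0 = 488
lambda * (t1-t0) = 0.0093 * 488 = 4.5384
R = exp(-4.5384)
R = 0.0107

0.0107


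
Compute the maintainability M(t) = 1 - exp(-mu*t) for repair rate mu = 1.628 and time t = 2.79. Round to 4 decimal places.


mu = 1.628, t = 2.79
mu * t = 1.628 * 2.79 = 4.5421
exp(-4.5421) = 0.0107
M(t) = 1 - 0.0107
M(t) = 0.9893

0.9893


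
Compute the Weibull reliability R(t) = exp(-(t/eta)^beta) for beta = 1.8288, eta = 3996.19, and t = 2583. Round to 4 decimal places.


beta = 1.8288, eta = 3996.19, t = 2583
t/eta = 2583 / 3996.19 = 0.6464
(t/eta)^beta = 0.6464^1.8288 = 0.4502
R(t) = exp(-0.4502)
R(t) = 0.6375

0.6375


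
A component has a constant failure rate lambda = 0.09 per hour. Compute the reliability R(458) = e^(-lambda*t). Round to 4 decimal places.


lambda = 0.09
t = 458
lambda * t = 41.22
R(t) = e^(-41.22)
R(t) = 0.0

0.0


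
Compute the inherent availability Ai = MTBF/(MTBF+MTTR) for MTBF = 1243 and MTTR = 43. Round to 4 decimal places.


MTBF = 1243
MTTR = 43
MTBF + MTTR = 1286
Ai = 1243 / 1286
Ai = 0.9666

0.9666


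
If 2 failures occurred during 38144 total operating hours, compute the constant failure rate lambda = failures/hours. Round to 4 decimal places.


failures = 2
total_hours = 38144
lambda = 2 / 38144
lambda = 0.0001

0.0001


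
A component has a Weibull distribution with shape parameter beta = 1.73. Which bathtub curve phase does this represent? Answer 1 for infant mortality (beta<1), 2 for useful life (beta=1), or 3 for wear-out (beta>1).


beta = 1.73
Compare beta to 1:
beta < 1 => infant mortality (phase 1)
beta = 1 => useful life (phase 2)
beta > 1 => wear-out (phase 3)
Since beta = 1.73, this is wear-out (increasing failure rate)
Phase = 3

3


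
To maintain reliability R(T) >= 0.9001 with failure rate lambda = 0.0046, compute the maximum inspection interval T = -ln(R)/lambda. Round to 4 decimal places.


R_target = 0.9001
lambda = 0.0046
-ln(0.9001) = 0.1052
T = 0.1052 / 0.0046
T = 22.8803

22.8803


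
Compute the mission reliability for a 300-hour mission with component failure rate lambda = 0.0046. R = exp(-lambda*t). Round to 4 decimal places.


lambda = 0.0046
mission_time = 300
lambda * t = 0.0046 * 300 = 1.38
R = exp(-1.38)
R = 0.2516

0.2516


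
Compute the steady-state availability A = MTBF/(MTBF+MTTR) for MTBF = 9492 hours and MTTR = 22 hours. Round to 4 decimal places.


MTBF = 9492
MTTR = 22
MTBF + MTTR = 9514
A = 9492 / 9514
A = 0.9977

0.9977


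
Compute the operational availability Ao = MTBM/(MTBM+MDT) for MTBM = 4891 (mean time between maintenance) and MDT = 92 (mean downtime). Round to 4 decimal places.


MTBM = 4891
MDT = 92
MTBM + MDT = 4983
Ao = 4891 / 4983
Ao = 0.9815

0.9815


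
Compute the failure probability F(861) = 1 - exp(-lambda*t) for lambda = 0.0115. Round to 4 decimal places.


lambda = 0.0115, t = 861
lambda * t = 9.9015
exp(-9.9015) = 0.0001
F(t) = 1 - 0.0001
F(t) = 0.9999

0.9999


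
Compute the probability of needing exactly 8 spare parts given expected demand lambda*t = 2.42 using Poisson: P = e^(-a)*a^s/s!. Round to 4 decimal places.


a = 2.42, s = 8
e^(-a) = e^(-2.42) = 0.0889
a^s = 2.42^8 = 1176.3131
s! = 40320
P = 0.0889 * 1176.3131 / 40320
P = 0.0026

0.0026


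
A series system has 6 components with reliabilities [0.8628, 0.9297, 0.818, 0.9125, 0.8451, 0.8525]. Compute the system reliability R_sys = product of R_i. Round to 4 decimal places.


Components: [0.8628, 0.9297, 0.818, 0.9125, 0.8451, 0.8525]
After component 1 (R=0.8628): product = 0.8628
After component 2 (R=0.9297): product = 0.8021
After component 3 (R=0.818): product = 0.6562
After component 4 (R=0.9125): product = 0.5987
After component 5 (R=0.8451): product = 0.506
After component 6 (R=0.8525): product = 0.4314
R_sys = 0.4314

0.4314


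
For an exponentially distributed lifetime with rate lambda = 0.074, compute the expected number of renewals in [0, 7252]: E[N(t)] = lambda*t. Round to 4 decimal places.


lambda = 0.074
t = 7252
E[N(t)] = lambda * t
E[N(t)] = 0.074 * 7252
E[N(t)] = 536.648

536.648


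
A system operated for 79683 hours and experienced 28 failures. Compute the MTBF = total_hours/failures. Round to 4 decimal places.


total_hours = 79683
failures = 28
MTBF = 79683 / 28
MTBF = 2845.8214

2845.8214


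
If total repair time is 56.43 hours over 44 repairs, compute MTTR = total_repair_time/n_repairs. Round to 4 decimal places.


total_repair_time = 56.43
n_repairs = 44
MTTR = 56.43 / 44
MTTR = 1.2825

1.2825


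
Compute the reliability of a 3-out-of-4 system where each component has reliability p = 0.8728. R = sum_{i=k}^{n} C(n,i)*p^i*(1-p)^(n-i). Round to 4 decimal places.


k = 3, n = 4, p = 0.8728
i=3: C(4,3)=4 * 0.8728^3 * 0.1272^1 = 0.3383
i=4: C(4,4)=1 * 0.8728^4 * 0.1272^0 = 0.5803
R = sum of terms = 0.9186

0.9186


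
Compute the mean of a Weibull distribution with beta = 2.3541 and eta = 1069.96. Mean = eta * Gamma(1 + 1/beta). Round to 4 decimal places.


beta = 2.3541, eta = 1069.96
1/beta = 0.4248
1 + 1/beta = 1.4248
Gamma(1.4248) = 0.8862
Mean = 1069.96 * 0.8862
Mean = 948.1896

948.1896


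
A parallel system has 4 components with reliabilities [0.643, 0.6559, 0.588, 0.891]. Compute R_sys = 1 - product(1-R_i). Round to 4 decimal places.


Components: [0.643, 0.6559, 0.588, 0.891]
(1 - 0.643) = 0.357, running product = 0.357
(1 - 0.6559) = 0.3441, running product = 0.1228
(1 - 0.588) = 0.412, running product = 0.0506
(1 - 0.891) = 0.109, running product = 0.0055
Product of (1-R_i) = 0.0055
R_sys = 1 - 0.0055 = 0.9945

0.9945


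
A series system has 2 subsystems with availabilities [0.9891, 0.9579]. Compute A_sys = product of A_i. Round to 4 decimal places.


Subsystems: [0.9891, 0.9579]
After subsystem 1 (A=0.9891): product = 0.9891
After subsystem 2 (A=0.9579): product = 0.9475
A_sys = 0.9475

0.9475


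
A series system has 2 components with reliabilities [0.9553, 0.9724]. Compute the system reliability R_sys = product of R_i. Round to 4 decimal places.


Components: [0.9553, 0.9724]
After component 1 (R=0.9553): product = 0.9553
After component 2 (R=0.9724): product = 0.9289
R_sys = 0.9289

0.9289


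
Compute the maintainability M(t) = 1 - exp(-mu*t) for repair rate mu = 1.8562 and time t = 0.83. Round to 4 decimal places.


mu = 1.8562, t = 0.83
mu * t = 1.8562 * 0.83 = 1.5406
exp(-1.5406) = 0.2142
M(t) = 1 - 0.2142
M(t) = 0.7858

0.7858


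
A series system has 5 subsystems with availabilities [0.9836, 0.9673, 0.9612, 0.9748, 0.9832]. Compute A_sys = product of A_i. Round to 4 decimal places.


Subsystems: [0.9836, 0.9673, 0.9612, 0.9748, 0.9832]
After subsystem 1 (A=0.9836): product = 0.9836
After subsystem 2 (A=0.9673): product = 0.9514
After subsystem 3 (A=0.9612): product = 0.9145
After subsystem 4 (A=0.9748): product = 0.8915
After subsystem 5 (A=0.9832): product = 0.8765
A_sys = 0.8765

0.8765


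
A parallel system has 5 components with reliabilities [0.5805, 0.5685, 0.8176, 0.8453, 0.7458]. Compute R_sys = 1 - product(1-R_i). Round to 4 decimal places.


Components: [0.5805, 0.5685, 0.8176, 0.8453, 0.7458]
(1 - 0.5805) = 0.4195, running product = 0.4195
(1 - 0.5685) = 0.4315, running product = 0.181
(1 - 0.8176) = 0.1824, running product = 0.033
(1 - 0.8453) = 0.1547, running product = 0.0051
(1 - 0.7458) = 0.2542, running product = 0.0013
Product of (1-R_i) = 0.0013
R_sys = 1 - 0.0013 = 0.9987

0.9987


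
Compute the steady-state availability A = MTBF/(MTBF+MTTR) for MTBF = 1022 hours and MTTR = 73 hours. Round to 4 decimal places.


MTBF = 1022
MTTR = 73
MTBF + MTTR = 1095
A = 1022 / 1095
A = 0.9333

0.9333


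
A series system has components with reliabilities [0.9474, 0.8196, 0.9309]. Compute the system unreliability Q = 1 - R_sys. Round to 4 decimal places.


Components: [0.9474, 0.8196, 0.9309]
After component 1: product = 0.9474
After component 2: product = 0.7765
After component 3: product = 0.7228
R_sys = 0.7228
Q = 1 - 0.7228 = 0.2772

0.2772


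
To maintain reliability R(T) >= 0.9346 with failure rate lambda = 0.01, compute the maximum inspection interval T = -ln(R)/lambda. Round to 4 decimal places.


R_target = 0.9346
lambda = 0.01
-ln(0.9346) = 0.0676
T = 0.0676 / 0.01
T = 6.7637

6.7637


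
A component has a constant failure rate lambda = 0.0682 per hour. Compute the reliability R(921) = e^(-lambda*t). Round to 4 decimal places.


lambda = 0.0682
t = 921
lambda * t = 62.8122
R(t) = e^(-62.8122)
R(t) = 0.0

0.0


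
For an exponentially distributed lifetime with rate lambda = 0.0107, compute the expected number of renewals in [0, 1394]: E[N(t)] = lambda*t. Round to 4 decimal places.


lambda = 0.0107
t = 1394
E[N(t)] = lambda * t
E[N(t)] = 0.0107 * 1394
E[N(t)] = 14.9158

14.9158


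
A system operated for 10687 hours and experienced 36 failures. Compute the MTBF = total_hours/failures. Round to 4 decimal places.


total_hours = 10687
failures = 36
MTBF = 10687 / 36
MTBF = 296.8611

296.8611


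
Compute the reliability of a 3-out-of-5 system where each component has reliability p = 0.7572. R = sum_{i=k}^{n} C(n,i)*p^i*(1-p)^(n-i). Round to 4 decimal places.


k = 3, n = 5, p = 0.7572
i=3: C(5,3)=10 * 0.7572^3 * 0.2428^2 = 0.2559
i=4: C(5,4)=5 * 0.7572^4 * 0.2428^1 = 0.3991
i=5: C(5,5)=1 * 0.7572^5 * 0.2428^0 = 0.2489
R = sum of terms = 0.9039

0.9039


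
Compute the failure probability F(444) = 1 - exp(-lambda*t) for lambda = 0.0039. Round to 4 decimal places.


lambda = 0.0039, t = 444
lambda * t = 1.7316
exp(-1.7316) = 0.177
F(t) = 1 - 0.177
F(t) = 0.823

0.823


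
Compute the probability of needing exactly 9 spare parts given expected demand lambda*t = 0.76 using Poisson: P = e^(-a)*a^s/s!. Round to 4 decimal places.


a = 0.76, s = 9
e^(-a) = e^(-0.76) = 0.4677
a^s = 0.76^9 = 0.0846
s! = 362880
P = 0.4677 * 0.0846 / 362880
P = 0.0

0.0


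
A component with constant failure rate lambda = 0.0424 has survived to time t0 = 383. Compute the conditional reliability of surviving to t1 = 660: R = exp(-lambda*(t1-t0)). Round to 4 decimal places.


lambda = 0.0424
t0 = 383, t1 = 660
t1 - t0 = 277
lambda * (t1-t0) = 0.0424 * 277 = 11.7448
R = exp(-11.7448)
R = 0.0

0.0


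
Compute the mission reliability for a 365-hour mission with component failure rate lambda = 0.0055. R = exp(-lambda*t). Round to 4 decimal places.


lambda = 0.0055
mission_time = 365
lambda * t = 0.0055 * 365 = 2.0075
R = exp(-2.0075)
R = 0.1343

0.1343


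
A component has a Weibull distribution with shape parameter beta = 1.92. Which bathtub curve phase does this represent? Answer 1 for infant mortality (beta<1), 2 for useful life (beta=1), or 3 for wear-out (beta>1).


beta = 1.92
Compare beta to 1:
beta < 1 => infant mortality (phase 1)
beta = 1 => useful life (phase 2)
beta > 1 => wear-out (phase 3)
Since beta = 1.92, this is wear-out (increasing failure rate)
Phase = 3

3


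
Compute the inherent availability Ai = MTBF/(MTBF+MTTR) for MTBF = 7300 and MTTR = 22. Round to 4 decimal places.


MTBF = 7300
MTTR = 22
MTBF + MTTR = 7322
Ai = 7300 / 7322
Ai = 0.997

0.997


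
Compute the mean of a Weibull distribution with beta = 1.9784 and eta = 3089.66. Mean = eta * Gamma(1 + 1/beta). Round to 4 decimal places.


beta = 1.9784, eta = 3089.66
1/beta = 0.5055
1 + 1/beta = 1.5055
Gamma(1.5055) = 0.8864
Mean = 3089.66 * 0.8864
Mean = 2738.7235

2738.7235


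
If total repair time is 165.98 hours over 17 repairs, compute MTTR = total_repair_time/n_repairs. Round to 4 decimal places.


total_repair_time = 165.98
n_repairs = 17
MTTR = 165.98 / 17
MTTR = 9.7635

9.7635


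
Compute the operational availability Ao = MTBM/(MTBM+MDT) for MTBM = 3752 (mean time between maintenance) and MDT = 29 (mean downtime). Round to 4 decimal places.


MTBM = 3752
MDT = 29
MTBM + MDT = 3781
Ao = 3752 / 3781
Ao = 0.9923

0.9923


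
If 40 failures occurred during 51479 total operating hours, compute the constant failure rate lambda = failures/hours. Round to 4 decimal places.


failures = 40
total_hours = 51479
lambda = 40 / 51479
lambda = 0.0008

0.0008


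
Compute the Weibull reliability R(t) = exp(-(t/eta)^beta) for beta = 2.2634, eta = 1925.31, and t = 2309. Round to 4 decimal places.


beta = 2.2634, eta = 1925.31, t = 2309
t/eta = 2309 / 1925.31 = 1.1993
(t/eta)^beta = 1.1993^2.2634 = 1.5088
R(t) = exp(-1.5088)
R(t) = 0.2212

0.2212


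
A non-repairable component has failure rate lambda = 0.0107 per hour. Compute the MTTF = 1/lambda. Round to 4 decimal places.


lambda = 0.0107
MTTF = 1 / 0.0107
MTTF = 93.4579

93.4579


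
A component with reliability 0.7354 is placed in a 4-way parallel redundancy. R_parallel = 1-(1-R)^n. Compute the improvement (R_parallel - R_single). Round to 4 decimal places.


R_single = 0.7354, n = 4
1 - R_single = 0.2646
(1 - R_single)^n = 0.2646^4 = 0.0049
R_parallel = 1 - 0.0049 = 0.9951
Improvement = 0.9951 - 0.7354
Improvement = 0.2597

0.2597


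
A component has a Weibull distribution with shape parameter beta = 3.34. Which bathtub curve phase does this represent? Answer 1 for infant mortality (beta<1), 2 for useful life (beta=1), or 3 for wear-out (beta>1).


beta = 3.34
Compare beta to 1:
beta < 1 => infant mortality (phase 1)
beta = 1 => useful life (phase 2)
beta > 1 => wear-out (phase 3)
Since beta = 3.34, this is wear-out (increasing failure rate)
Phase = 3

3


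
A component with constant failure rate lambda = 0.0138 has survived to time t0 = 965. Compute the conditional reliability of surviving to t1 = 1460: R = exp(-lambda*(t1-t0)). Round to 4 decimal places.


lambda = 0.0138
t0 = 965, t1 = 1460
t1 - t0 = 495
lambda * (t1-t0) = 0.0138 * 495 = 6.831
R = exp(-6.831)
R = 0.0011

0.0011


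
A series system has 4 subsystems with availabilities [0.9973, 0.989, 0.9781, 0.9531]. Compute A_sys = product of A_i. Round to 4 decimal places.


Subsystems: [0.9973, 0.989, 0.9781, 0.9531]
After subsystem 1 (A=0.9973): product = 0.9973
After subsystem 2 (A=0.989): product = 0.9863
After subsystem 3 (A=0.9781): product = 0.9647
After subsystem 4 (A=0.9531): product = 0.9195
A_sys = 0.9195

0.9195


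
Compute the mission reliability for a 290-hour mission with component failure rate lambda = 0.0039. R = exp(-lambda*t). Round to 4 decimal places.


lambda = 0.0039
mission_time = 290
lambda * t = 0.0039 * 290 = 1.131
R = exp(-1.131)
R = 0.3227

0.3227


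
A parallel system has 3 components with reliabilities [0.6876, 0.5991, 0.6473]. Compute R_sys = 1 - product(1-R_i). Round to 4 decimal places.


Components: [0.6876, 0.5991, 0.6473]
(1 - 0.6876) = 0.3124, running product = 0.3124
(1 - 0.5991) = 0.4009, running product = 0.1252
(1 - 0.6473) = 0.3527, running product = 0.0442
Product of (1-R_i) = 0.0442
R_sys = 1 - 0.0442 = 0.9558

0.9558


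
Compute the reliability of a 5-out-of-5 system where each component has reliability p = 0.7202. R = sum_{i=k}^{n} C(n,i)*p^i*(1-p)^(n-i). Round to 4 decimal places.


k = 5, n = 5, p = 0.7202
i=5: C(5,5)=1 * 0.7202^5 * 0.2798^0 = 0.1938
R = sum of terms = 0.1938

0.1938


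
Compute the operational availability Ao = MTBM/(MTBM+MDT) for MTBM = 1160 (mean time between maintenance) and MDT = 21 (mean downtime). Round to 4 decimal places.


MTBM = 1160
MDT = 21
MTBM + MDT = 1181
Ao = 1160 / 1181
Ao = 0.9822

0.9822


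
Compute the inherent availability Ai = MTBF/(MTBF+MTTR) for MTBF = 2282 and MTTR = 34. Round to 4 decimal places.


MTBF = 2282
MTTR = 34
MTBF + MTTR = 2316
Ai = 2282 / 2316
Ai = 0.9853

0.9853


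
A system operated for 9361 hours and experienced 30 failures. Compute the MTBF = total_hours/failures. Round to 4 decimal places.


total_hours = 9361
failures = 30
MTBF = 9361 / 30
MTBF = 312.0333

312.0333


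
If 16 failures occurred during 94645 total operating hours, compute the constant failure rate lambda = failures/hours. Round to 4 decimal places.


failures = 16
total_hours = 94645
lambda = 16 / 94645
lambda = 0.0002

0.0002


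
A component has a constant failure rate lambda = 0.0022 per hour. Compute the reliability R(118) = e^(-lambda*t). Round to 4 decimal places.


lambda = 0.0022
t = 118
lambda * t = 0.2596
R(t) = e^(-0.2596)
R(t) = 0.7714

0.7714


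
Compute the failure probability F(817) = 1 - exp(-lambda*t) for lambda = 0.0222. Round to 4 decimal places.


lambda = 0.0222, t = 817
lambda * t = 18.1374
exp(-18.1374) = 0.0
F(t) = 1 - 0.0
F(t) = 1.0

1.0


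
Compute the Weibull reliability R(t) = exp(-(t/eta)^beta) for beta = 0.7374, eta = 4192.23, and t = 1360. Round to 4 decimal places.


beta = 0.7374, eta = 4192.23, t = 1360
t/eta = 1360 / 4192.23 = 0.3244
(t/eta)^beta = 0.3244^0.7374 = 0.436
R(t) = exp(-0.436)
R(t) = 0.6466

0.6466


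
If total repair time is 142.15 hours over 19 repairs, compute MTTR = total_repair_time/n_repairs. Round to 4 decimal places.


total_repair_time = 142.15
n_repairs = 19
MTTR = 142.15 / 19
MTTR = 7.4816

7.4816


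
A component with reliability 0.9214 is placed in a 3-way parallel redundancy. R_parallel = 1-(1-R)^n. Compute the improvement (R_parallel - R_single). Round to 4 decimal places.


R_single = 0.9214, n = 3
1 - R_single = 0.0786
(1 - R_single)^n = 0.0786^3 = 0.0005
R_parallel = 1 - 0.0005 = 0.9995
Improvement = 0.9995 - 0.9214
Improvement = 0.0781

0.0781


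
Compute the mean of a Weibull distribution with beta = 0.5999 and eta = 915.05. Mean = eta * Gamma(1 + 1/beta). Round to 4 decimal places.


beta = 0.5999, eta = 915.05
1/beta = 1.6669
1 + 1/beta = 2.6669
Gamma(2.6669) = 1.5049
Mean = 915.05 * 1.5049
Mean = 1377.0609

1377.0609


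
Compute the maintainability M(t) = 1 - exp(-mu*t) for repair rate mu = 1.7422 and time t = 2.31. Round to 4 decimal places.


mu = 1.7422, t = 2.31
mu * t = 1.7422 * 2.31 = 4.0245
exp(-4.0245) = 0.0179
M(t) = 1 - 0.0179
M(t) = 0.9821

0.9821


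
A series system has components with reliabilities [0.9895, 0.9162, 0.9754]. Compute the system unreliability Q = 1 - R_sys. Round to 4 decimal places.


Components: [0.9895, 0.9162, 0.9754]
After component 1: product = 0.9895
After component 2: product = 0.9066
After component 3: product = 0.8843
R_sys = 0.8843
Q = 1 - 0.8843 = 0.1157

0.1157


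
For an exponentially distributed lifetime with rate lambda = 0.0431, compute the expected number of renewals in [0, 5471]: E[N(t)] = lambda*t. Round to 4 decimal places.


lambda = 0.0431
t = 5471
E[N(t)] = lambda * t
E[N(t)] = 0.0431 * 5471
E[N(t)] = 235.8001

235.8001


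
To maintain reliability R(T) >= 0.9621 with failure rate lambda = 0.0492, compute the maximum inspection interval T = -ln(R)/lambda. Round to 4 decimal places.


R_target = 0.9621
lambda = 0.0492
-ln(0.9621) = 0.0386
T = 0.0386 / 0.0492
T = 0.7853

0.7853


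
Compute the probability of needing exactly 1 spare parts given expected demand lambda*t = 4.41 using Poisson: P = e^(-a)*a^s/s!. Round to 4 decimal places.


a = 4.41, s = 1
e^(-a) = e^(-4.41) = 0.0122
a^s = 4.41^1 = 4.41
s! = 1
P = 0.0122 * 4.41 / 1
P = 0.0536

0.0536


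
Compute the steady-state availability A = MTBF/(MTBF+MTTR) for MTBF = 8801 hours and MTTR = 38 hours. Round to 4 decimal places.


MTBF = 8801
MTTR = 38
MTBF + MTTR = 8839
A = 8801 / 8839
A = 0.9957

0.9957


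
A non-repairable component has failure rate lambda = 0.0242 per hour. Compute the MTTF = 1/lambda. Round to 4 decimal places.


lambda = 0.0242
MTTF = 1 / 0.0242
MTTF = 41.3223

41.3223


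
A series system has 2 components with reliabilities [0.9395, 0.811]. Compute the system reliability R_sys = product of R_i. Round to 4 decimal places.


Components: [0.9395, 0.811]
After component 1 (R=0.9395): product = 0.9395
After component 2 (R=0.811): product = 0.7619
R_sys = 0.7619

0.7619


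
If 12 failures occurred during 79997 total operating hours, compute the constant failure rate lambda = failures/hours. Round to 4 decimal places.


failures = 12
total_hours = 79997
lambda = 12 / 79997
lambda = 0.0002

0.0002


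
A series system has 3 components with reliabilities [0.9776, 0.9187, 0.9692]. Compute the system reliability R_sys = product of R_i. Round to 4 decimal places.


Components: [0.9776, 0.9187, 0.9692]
After component 1 (R=0.9776): product = 0.9776
After component 2 (R=0.9187): product = 0.8981
After component 3 (R=0.9692): product = 0.8705
R_sys = 0.8705

0.8705


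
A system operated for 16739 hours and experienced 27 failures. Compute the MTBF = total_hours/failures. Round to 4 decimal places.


total_hours = 16739
failures = 27
MTBF = 16739 / 27
MTBF = 619.963

619.963


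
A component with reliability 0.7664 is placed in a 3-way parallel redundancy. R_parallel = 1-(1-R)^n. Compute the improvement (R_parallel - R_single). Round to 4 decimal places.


R_single = 0.7664, n = 3
1 - R_single = 0.2336
(1 - R_single)^n = 0.2336^3 = 0.0127
R_parallel = 1 - 0.0127 = 0.9873
Improvement = 0.9873 - 0.7664
Improvement = 0.2209

0.2209


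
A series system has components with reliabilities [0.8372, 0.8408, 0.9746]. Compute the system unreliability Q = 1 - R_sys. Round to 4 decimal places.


Components: [0.8372, 0.8408, 0.9746]
After component 1: product = 0.8372
After component 2: product = 0.7039
After component 3: product = 0.686
R_sys = 0.686
Q = 1 - 0.686 = 0.314

0.314


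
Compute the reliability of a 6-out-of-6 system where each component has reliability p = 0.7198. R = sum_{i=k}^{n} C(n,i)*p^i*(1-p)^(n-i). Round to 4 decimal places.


k = 6, n = 6, p = 0.7198
i=6: C(6,6)=1 * 0.7198^6 * 0.2802^0 = 0.1391
R = sum of terms = 0.1391

0.1391


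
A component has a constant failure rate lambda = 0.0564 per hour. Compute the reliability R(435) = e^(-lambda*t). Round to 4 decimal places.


lambda = 0.0564
t = 435
lambda * t = 24.534
R(t) = e^(-24.534)
R(t) = 0.0

0.0


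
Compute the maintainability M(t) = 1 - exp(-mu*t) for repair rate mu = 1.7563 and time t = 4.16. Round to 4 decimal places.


mu = 1.7563, t = 4.16
mu * t = 1.7563 * 4.16 = 7.3062
exp(-7.3062) = 0.0007
M(t) = 1 - 0.0007
M(t) = 0.9993

0.9993


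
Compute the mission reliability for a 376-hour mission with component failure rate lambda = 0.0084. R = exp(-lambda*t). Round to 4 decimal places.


lambda = 0.0084
mission_time = 376
lambda * t = 0.0084 * 376 = 3.1584
R = exp(-3.1584)
R = 0.0425

0.0425


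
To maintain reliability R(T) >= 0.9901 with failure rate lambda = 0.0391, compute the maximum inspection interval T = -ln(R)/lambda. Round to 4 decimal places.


R_target = 0.9901
lambda = 0.0391
-ln(0.9901) = 0.0099
T = 0.0099 / 0.0391
T = 0.2545

0.2545


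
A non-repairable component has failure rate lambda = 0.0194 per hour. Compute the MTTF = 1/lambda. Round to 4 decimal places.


lambda = 0.0194
MTTF = 1 / 0.0194
MTTF = 51.5464

51.5464


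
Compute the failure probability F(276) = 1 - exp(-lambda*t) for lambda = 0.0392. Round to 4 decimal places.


lambda = 0.0392, t = 276
lambda * t = 10.8192
exp(-10.8192) = 0.0
F(t) = 1 - 0.0
F(t) = 1.0

1.0


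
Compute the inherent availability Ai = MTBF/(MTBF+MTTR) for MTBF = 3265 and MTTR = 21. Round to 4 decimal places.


MTBF = 3265
MTTR = 21
MTBF + MTTR = 3286
Ai = 3265 / 3286
Ai = 0.9936

0.9936


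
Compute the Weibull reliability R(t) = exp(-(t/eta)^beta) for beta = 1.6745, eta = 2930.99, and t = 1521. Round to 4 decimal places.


beta = 1.6745, eta = 2930.99, t = 1521
t/eta = 1521 / 2930.99 = 0.5189
(t/eta)^beta = 0.5189^1.6745 = 0.3334
R(t) = exp(-0.3334)
R(t) = 0.7165

0.7165


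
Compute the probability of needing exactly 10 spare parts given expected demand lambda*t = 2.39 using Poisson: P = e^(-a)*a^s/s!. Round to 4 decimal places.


a = 2.39, s = 10
e^(-a) = e^(-2.39) = 0.0916
a^s = 2.39^10 = 6081.0561
s! = 3628800
P = 0.0916 * 6081.0561 / 3628800
P = 0.0002

0.0002


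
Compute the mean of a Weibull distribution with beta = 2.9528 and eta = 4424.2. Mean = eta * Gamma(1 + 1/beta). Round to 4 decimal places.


beta = 2.9528, eta = 4424.2
1/beta = 0.3387
1 + 1/beta = 1.3387
Gamma(1.3387) = 0.8924
Mean = 4424.2 * 0.8924
Mean = 3948.0028

3948.0028


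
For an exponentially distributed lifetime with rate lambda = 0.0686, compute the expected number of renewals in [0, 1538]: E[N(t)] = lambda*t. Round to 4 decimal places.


lambda = 0.0686
t = 1538
E[N(t)] = lambda * t
E[N(t)] = 0.0686 * 1538
E[N(t)] = 105.5068

105.5068


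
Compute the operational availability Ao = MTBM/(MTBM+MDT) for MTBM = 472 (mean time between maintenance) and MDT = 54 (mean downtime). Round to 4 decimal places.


MTBM = 472
MDT = 54
MTBM + MDT = 526
Ao = 472 / 526
Ao = 0.8973

0.8973


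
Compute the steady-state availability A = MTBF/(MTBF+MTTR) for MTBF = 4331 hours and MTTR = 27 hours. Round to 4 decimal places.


MTBF = 4331
MTTR = 27
MTBF + MTTR = 4358
A = 4331 / 4358
A = 0.9938

0.9938


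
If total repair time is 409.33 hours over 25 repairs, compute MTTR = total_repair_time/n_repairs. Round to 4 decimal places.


total_repair_time = 409.33
n_repairs = 25
MTTR = 409.33 / 25
MTTR = 16.3732

16.3732


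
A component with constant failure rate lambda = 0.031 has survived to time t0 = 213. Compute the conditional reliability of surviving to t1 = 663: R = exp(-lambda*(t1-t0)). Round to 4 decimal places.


lambda = 0.031
t0 = 213, t1 = 663
t1 - t0 = 450
lambda * (t1-t0) = 0.031 * 450 = 13.95
R = exp(-13.95)
R = 0.0

0.0


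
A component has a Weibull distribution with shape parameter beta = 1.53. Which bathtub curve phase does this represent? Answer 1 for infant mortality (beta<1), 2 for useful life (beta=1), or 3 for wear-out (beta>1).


beta = 1.53
Compare beta to 1:
beta < 1 => infant mortality (phase 1)
beta = 1 => useful life (phase 2)
beta > 1 => wear-out (phase 3)
Since beta = 1.53, this is wear-out (increasing failure rate)
Phase = 3

3


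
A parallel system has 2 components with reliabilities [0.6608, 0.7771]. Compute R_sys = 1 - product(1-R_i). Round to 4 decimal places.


Components: [0.6608, 0.7771]
(1 - 0.6608) = 0.3392, running product = 0.3392
(1 - 0.7771) = 0.2229, running product = 0.0756
Product of (1-R_i) = 0.0756
R_sys = 1 - 0.0756 = 0.9244

0.9244


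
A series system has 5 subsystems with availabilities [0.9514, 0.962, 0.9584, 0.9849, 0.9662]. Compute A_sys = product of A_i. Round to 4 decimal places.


Subsystems: [0.9514, 0.962, 0.9584, 0.9849, 0.9662]
After subsystem 1 (A=0.9514): product = 0.9514
After subsystem 2 (A=0.962): product = 0.9152
After subsystem 3 (A=0.9584): product = 0.8772
After subsystem 4 (A=0.9849): product = 0.8639
After subsystem 5 (A=0.9662): product = 0.8347
A_sys = 0.8347

0.8347


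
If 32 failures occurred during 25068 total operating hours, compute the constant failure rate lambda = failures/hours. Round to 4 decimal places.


failures = 32
total_hours = 25068
lambda = 32 / 25068
lambda = 0.0013

0.0013


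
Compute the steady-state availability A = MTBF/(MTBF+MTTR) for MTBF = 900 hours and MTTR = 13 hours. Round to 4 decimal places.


MTBF = 900
MTTR = 13
MTBF + MTTR = 913
A = 900 / 913
A = 0.9858

0.9858


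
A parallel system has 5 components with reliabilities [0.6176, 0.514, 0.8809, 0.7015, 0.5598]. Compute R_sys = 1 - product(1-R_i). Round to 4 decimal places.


Components: [0.6176, 0.514, 0.8809, 0.7015, 0.5598]
(1 - 0.6176) = 0.3824, running product = 0.3824
(1 - 0.514) = 0.486, running product = 0.1858
(1 - 0.8809) = 0.1191, running product = 0.0221
(1 - 0.7015) = 0.2985, running product = 0.0066
(1 - 0.5598) = 0.4402, running product = 0.0029
Product of (1-R_i) = 0.0029
R_sys = 1 - 0.0029 = 0.9971

0.9971


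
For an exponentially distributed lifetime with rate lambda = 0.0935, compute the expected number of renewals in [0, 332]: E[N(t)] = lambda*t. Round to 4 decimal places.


lambda = 0.0935
t = 332
E[N(t)] = lambda * t
E[N(t)] = 0.0935 * 332
E[N(t)] = 31.042

31.042


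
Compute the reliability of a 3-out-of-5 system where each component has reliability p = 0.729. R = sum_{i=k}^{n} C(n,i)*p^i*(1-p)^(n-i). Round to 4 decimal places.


k = 3, n = 5, p = 0.729
i=3: C(5,3)=10 * 0.729^3 * 0.271^2 = 0.2845
i=4: C(5,4)=5 * 0.729^4 * 0.271^1 = 0.3827
i=5: C(5,5)=1 * 0.729^5 * 0.271^0 = 0.2059
R = sum of terms = 0.8731

0.8731


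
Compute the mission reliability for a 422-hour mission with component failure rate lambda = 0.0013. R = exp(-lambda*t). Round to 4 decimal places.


lambda = 0.0013
mission_time = 422
lambda * t = 0.0013 * 422 = 0.5486
R = exp(-0.5486)
R = 0.5778

0.5778


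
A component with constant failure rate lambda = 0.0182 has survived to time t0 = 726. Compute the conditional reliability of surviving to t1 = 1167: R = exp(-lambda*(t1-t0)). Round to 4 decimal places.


lambda = 0.0182
t0 = 726, t1 = 1167
t1 - t0 = 441
lambda * (t1-t0) = 0.0182 * 441 = 8.0262
R = exp(-8.0262)
R = 0.0003

0.0003


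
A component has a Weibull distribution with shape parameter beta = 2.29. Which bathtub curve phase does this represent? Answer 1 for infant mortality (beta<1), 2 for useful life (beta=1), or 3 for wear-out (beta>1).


beta = 2.29
Compare beta to 1:
beta < 1 => infant mortality (phase 1)
beta = 1 => useful life (phase 2)
beta > 1 => wear-out (phase 3)
Since beta = 2.29, this is wear-out (increasing failure rate)
Phase = 3

3


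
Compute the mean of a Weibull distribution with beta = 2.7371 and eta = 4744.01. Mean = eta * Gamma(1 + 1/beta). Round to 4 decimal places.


beta = 2.7371, eta = 4744.01
1/beta = 0.3654
1 + 1/beta = 1.3654
Gamma(1.3654) = 0.8897
Mean = 4744.01 * 0.8897
Mean = 4220.7773

4220.7773


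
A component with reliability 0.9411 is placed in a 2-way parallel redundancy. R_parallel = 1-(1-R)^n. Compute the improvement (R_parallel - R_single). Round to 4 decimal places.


R_single = 0.9411, n = 2
1 - R_single = 0.0589
(1 - R_single)^n = 0.0589^2 = 0.0035
R_parallel = 1 - 0.0035 = 0.9965
Improvement = 0.9965 - 0.9411
Improvement = 0.0554

0.0554


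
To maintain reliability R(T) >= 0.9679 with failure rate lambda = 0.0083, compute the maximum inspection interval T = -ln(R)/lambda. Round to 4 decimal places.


R_target = 0.9679
lambda = 0.0083
-ln(0.9679) = 0.0326
T = 0.0326 / 0.0083
T = 3.9309

3.9309


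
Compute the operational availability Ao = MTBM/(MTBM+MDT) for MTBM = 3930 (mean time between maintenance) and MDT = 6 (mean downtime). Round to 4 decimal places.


MTBM = 3930
MDT = 6
MTBM + MDT = 3936
Ao = 3930 / 3936
Ao = 0.9985

0.9985


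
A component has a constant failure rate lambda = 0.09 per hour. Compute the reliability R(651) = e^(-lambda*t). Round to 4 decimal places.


lambda = 0.09
t = 651
lambda * t = 58.59
R(t) = e^(-58.59)
R(t) = 0.0

0.0


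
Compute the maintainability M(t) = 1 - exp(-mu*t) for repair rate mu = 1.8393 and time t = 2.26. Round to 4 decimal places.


mu = 1.8393, t = 2.26
mu * t = 1.8393 * 2.26 = 4.1568
exp(-4.1568) = 0.0157
M(t) = 1 - 0.0157
M(t) = 0.9843

0.9843


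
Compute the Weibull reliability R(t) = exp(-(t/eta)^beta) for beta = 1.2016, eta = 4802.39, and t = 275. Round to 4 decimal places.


beta = 1.2016, eta = 4802.39, t = 275
t/eta = 275 / 4802.39 = 0.0573
(t/eta)^beta = 0.0573^1.2016 = 0.0322
R(t) = exp(-0.0322)
R(t) = 0.9683

0.9683


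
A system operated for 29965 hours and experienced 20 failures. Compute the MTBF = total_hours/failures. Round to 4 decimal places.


total_hours = 29965
failures = 20
MTBF = 29965 / 20
MTBF = 1498.25

1498.25


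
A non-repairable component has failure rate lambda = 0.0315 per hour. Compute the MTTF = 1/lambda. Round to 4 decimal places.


lambda = 0.0315
MTTF = 1 / 0.0315
MTTF = 31.746

31.746


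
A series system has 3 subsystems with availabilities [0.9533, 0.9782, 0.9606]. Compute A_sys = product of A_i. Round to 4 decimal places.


Subsystems: [0.9533, 0.9782, 0.9606]
After subsystem 1 (A=0.9533): product = 0.9533
After subsystem 2 (A=0.9782): product = 0.9325
After subsystem 3 (A=0.9606): product = 0.8958
A_sys = 0.8958

0.8958


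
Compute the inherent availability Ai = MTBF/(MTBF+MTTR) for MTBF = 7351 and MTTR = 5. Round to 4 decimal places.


MTBF = 7351
MTTR = 5
MTBF + MTTR = 7356
Ai = 7351 / 7356
Ai = 0.9993

0.9993


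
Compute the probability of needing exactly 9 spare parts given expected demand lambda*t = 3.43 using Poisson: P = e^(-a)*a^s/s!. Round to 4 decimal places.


a = 3.43, s = 9
e^(-a) = e^(-3.43) = 0.0324
a^s = 3.43^9 = 65712.3624
s! = 362880
P = 0.0324 * 65712.3624 / 362880
P = 0.0059

0.0059


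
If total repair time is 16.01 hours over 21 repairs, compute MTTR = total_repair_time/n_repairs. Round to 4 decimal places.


total_repair_time = 16.01
n_repairs = 21
MTTR = 16.01 / 21
MTTR = 0.7624

0.7624


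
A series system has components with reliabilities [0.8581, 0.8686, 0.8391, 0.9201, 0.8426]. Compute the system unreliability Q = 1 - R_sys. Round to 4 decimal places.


Components: [0.8581, 0.8686, 0.8391, 0.9201, 0.8426]
After component 1: product = 0.8581
After component 2: product = 0.7453
After component 3: product = 0.6254
After component 4: product = 0.5754
After component 5: product = 0.4849
R_sys = 0.4849
Q = 1 - 0.4849 = 0.5151

0.5151


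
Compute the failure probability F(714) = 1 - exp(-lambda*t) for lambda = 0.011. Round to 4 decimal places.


lambda = 0.011, t = 714
lambda * t = 7.854
exp(-7.854) = 0.0004
F(t) = 1 - 0.0004
F(t) = 0.9996

0.9996


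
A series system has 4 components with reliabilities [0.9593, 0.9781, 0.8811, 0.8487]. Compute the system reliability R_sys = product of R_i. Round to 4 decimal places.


Components: [0.9593, 0.9781, 0.8811, 0.8487]
After component 1 (R=0.9593): product = 0.9593
After component 2 (R=0.9781): product = 0.9383
After component 3 (R=0.8811): product = 0.8267
After component 4 (R=0.8487): product = 0.7016
R_sys = 0.7016

0.7016


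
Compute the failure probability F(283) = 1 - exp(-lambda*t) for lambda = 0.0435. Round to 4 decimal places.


lambda = 0.0435, t = 283
lambda * t = 12.3105
exp(-12.3105) = 0.0
F(t) = 1 - 0.0
F(t) = 1.0

1.0


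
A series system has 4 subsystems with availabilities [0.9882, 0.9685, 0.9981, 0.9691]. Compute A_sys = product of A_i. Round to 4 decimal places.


Subsystems: [0.9882, 0.9685, 0.9981, 0.9691]
After subsystem 1 (A=0.9882): product = 0.9882
After subsystem 2 (A=0.9685): product = 0.9571
After subsystem 3 (A=0.9981): product = 0.9553
After subsystem 4 (A=0.9691): product = 0.9257
A_sys = 0.9257

0.9257


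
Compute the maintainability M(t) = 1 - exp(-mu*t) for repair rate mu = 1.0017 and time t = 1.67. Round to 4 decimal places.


mu = 1.0017, t = 1.67
mu * t = 1.0017 * 1.67 = 1.6728
exp(-1.6728) = 0.1877
M(t) = 1 - 0.1877
M(t) = 0.8123

0.8123


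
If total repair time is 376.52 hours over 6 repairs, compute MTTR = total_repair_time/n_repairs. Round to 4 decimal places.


total_repair_time = 376.52
n_repairs = 6
MTTR = 376.52 / 6
MTTR = 62.7533

62.7533
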